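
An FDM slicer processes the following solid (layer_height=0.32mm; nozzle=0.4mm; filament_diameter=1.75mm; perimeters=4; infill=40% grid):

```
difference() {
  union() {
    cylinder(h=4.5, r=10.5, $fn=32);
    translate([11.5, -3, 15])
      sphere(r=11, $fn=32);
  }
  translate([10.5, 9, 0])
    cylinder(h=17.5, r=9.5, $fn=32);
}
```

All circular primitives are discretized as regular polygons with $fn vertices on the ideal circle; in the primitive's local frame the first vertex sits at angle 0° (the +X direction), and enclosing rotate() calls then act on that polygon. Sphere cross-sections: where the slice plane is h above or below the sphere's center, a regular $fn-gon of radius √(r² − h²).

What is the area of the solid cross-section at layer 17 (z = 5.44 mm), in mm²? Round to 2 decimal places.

76.25 mm²

At z = 5.44 mm: the cylinder does not reach this height (z outside [0, 4.5]); the r=11 sphere at (11.5, -3) slices to a regular 32-gon of circumradius 5.441 (√(r²−h²) with h=9.56 from center) (area = (32/2)·5.441²·sin(360°/32) = 92.41 mm²); Taking the union: only the r=11 sphere at (11.5, -3) is present, so the union is just that shape — area = 92.41 mm²; the r=9.5 cylinder at (10.5, 9) gives a regular 32-gon of circumradius 9.5 (constant along its height) (area = (32/2)·9.500²·sin(360°/32) = 281.71 mm²); Subtracting the remaining from the first: starting from that combined region (92.41 mm²), the r=9.5 cylinder at (10.5, 9) partially overlaps it — only the 16.17 mm² overlap (of its 281.71 mm²) is removed, clipping the outline — area = 76.25 mm². Overall, the cross-section is a single solid region. Net area = 76.25 mm².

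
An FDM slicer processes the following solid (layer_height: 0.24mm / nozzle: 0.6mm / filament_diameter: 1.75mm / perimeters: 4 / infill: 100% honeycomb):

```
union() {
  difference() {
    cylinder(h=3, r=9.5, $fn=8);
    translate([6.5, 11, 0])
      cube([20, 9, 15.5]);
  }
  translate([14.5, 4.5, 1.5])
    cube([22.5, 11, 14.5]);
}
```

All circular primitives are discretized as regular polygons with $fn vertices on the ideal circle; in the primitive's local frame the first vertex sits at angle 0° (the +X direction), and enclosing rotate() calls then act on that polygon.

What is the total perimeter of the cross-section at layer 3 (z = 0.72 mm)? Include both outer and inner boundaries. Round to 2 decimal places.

At z = 0.72 mm: the r=9.5 cylinder gives a regular 8-gon of circumradius 9.5 (constant along its height) (perimeter = 2·8·9.500·sin(180°/8) = 58.17 mm); the cube at (6.5, 11) is present — its section is the full 20×9 rectangle (perimeter 58.00 mm); After the difference (first − rest): starting from the r=9.5 cylinder, the 20×9 cube at (6.5, 11) misses the remaining region (no effect) — boundary = 58.17 mm; the cube at (14.5, 4.5) is absent (z outside [1.5, 16]); Taking the union: only that combined region is present, so the union is just that shape — boundary = 58.17 mm. Overall, the cross-section is a single solid region. Total boundary length (outer) = 58.17 mm.

58.17 mm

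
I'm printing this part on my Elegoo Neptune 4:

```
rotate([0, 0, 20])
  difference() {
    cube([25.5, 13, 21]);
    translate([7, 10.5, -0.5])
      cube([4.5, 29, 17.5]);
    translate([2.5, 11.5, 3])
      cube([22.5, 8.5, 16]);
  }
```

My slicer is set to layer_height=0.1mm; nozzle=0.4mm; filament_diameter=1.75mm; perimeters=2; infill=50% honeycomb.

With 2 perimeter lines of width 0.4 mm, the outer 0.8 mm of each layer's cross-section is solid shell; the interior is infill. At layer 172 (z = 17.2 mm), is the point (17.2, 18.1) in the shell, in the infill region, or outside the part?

shell

At z = 17.2 mm: the cube is present — its section is the full 25.5×13 rectangle; the cube at (7, 10.5) is absent (z outside [-0.5, 17]); the cube at (2.5, 11.5) (footprint 22.5×8.5) is included at this height; Subtracting the remaining from the first: starting from the 25.5×13 cube, the 22.5×8.5 cube at (2.5, 11.5) partially overlaps it — only the 33.75 mm² overlap (of its 191.25 mm²) is removed, clipping the outline — 1 connected region; (whole slice rotated 20° about Z — lengths, areas and connectivity unchanged). Overall, the cross-section is a single solid region. Undo the 20° rotation: the query point maps to (22.353, 11.126) in the un-rotated model frame. The nearest boundary edge runs (2.50, 11.50)→(25.00, 11.50); distance from the point to it = 0.37 mm. The point is inside the cross-section, 0.37 mm from the nearest boundary — within the 0.8 mm shell band (2 × 0.4).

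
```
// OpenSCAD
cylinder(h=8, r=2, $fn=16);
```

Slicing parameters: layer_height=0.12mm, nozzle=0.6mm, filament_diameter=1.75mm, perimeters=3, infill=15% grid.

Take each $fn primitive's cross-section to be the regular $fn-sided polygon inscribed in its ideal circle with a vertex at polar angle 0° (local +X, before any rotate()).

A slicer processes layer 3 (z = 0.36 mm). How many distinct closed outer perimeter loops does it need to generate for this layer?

At z = 0.36 mm: the cylinder: section is a regular 16-gon, circumradius r=2. The result has 1 disconnected region.

1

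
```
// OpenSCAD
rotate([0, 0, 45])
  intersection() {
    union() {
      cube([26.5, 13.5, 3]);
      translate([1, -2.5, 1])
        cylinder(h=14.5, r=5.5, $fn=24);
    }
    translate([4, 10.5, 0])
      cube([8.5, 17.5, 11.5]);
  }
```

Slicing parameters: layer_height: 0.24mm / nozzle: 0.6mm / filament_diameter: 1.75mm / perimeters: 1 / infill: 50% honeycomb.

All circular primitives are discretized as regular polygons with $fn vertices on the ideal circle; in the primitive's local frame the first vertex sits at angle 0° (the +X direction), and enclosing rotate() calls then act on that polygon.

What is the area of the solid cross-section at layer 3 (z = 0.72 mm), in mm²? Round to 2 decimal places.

25.50 mm²

At z = 0.72 mm: the cube is present — its section is the full 26.5×13.5 rectangle (area 357.75 mm²); the cylinder at (1, -2.5) is not intersected at this z (z outside [1, 15.5]); Taking the union: only the 26.5×13.5 cube is present, so the union is just that shape — area = 357.75 mm²; the cube at (4, 10.5) is present — its section is the full 8.5×17.5 rectangle (area 148.75 mm²); Taking the intersection: the 8.5×17.5 cube at (4, 10.5) partially overlaps the result so far; clipping to the common part keeps 25.50 mm² — area = 25.50 mm²; (rotated 45° about Z; rotation is an isometry so areas/perimeters/island counts are preserved). Overall, the cross-section is a single solid region. Net area = 25.50 mm².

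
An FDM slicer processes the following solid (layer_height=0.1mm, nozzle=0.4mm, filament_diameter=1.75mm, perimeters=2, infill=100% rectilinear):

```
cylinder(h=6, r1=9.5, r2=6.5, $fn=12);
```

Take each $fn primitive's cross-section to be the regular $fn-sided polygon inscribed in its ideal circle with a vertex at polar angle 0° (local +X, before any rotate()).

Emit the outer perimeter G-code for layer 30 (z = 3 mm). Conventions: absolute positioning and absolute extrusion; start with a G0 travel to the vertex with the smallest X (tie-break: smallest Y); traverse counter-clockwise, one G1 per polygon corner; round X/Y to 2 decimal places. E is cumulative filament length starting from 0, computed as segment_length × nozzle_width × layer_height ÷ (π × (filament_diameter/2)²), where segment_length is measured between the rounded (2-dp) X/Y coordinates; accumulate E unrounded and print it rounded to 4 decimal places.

G0 X-8.00 Y0.00 Z3.00
G1 X-6.93 Y-4.00 E0.0689
G1 X-4.00 Y-6.93 E0.1378
G1 X0.00 Y-8.00 E0.2066
G1 X4.00 Y-6.93 E0.2755
G1 X6.93 Y-4.00 E0.3444
G1 X8.00 Y0.00 E0.4133
G1 X6.93 Y4.00 E0.4821
G1 X4.00 Y6.93 E0.5510
G1 X0.00 Y8.00 E0.6199
G1 X-4.00 Y6.93 E0.6887
G1 X-6.93 Y4.00 E0.7577
G1 X-8.00 Y0.00 E0.8265

At z = 3 mm: the cone (r1=9.5→r2=6.5) has section circumradius 8.000 here — a regular 12-gon. The outline is a single polygon with 12 vertices. Extrusion per mm of travel: 0.4 × 0.1 / (π × 0.875²) = 0.016630. Accumulating E over each segment gives final E = 0.8265.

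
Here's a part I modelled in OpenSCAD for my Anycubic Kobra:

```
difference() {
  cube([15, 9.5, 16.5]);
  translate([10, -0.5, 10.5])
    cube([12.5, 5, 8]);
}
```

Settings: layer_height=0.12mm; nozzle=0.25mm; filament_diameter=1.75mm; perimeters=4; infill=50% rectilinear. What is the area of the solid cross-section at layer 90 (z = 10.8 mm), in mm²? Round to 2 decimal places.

120.00 mm²

At z = 10.8 mm: the 15×9.5 cube contributes its full rectangle (area 142.50 mm²); the 12.5×5 cube at (10, -0.5) contributes its full rectangle (area 62.50 mm²); Taking the first minus the rest: starting from the 15×9.5 cube (142.50 mm²), the 12.5×5 cube at (10, -0.5) partially overlaps it — only the 22.50 mm² overlap (of its 62.50 mm²) is removed, clipping the outline — area = 120.00 mm². Overall, the cross-section is a single solid region. Net area = 120.00 mm².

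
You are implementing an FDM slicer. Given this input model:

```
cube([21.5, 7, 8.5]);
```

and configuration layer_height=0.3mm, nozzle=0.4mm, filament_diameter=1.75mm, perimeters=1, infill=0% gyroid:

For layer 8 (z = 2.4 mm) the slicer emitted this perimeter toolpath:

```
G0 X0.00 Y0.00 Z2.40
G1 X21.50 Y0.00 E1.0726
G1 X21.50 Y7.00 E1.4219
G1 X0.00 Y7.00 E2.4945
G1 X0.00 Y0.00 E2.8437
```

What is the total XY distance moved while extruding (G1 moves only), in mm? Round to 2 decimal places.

Sum the Euclidean lengths of each G1 segment: total = 57.00 mm.

57.00 mm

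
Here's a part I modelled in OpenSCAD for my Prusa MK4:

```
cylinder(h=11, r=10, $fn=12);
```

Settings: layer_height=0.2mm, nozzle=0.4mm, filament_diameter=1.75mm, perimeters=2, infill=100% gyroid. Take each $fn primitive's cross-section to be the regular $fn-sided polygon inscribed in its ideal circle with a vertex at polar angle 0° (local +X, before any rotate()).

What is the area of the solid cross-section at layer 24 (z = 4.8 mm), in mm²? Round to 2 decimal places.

At z = 4.8 mm: the cylinder: section is a regular 12-gon, circumradius r=10 (area = (12/2)·10.000²·sin(360°/12) = 300.00 mm²). Overall, the cross-section is a single solid region. Net area = 300.00 mm².

300.00 mm²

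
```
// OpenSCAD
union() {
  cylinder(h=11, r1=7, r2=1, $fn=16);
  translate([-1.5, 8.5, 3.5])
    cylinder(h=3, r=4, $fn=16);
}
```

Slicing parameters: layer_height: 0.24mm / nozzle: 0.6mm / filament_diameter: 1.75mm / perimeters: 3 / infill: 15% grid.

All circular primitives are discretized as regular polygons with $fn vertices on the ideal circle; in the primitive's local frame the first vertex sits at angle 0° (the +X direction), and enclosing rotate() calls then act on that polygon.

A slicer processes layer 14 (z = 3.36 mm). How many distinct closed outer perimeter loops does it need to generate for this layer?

At z = 3.36 mm: the cone: at t=0.305 of its height the radius interpolates to r₁+(r₂−r₁)t = 5.167, giving a regular 16-gon of that circumradius; the cylinder at (-1.5, 8.5) is absent (z outside [3.5, 6.5]); Combining (union): only the cone is present, so the union is just that shape — 1 connected region. The result has 1 disconnected region.

1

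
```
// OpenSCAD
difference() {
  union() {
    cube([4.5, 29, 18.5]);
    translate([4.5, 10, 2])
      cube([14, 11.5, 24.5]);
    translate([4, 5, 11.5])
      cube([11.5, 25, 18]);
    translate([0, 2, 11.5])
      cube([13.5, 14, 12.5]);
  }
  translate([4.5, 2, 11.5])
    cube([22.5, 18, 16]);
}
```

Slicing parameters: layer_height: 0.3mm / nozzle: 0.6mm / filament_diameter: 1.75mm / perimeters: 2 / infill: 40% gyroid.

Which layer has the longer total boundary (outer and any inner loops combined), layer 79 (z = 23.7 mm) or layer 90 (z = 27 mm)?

Layer 79 (z = 23.7): the cube is not intersected at this z (z outside [0, 18.5]); the 14×11.5 cube at (4.5, 10) contributes its full rectangle (perimeter 51.00 mm); the cube at (4, 5) (footprint 11.5×25) is included at this height (perimeter 73.00 mm); the cube at (0, 2) (footprint 13.5×14) is included at this height (perimeter 55.00 mm); Taking the union: the regions partially overlap (shared area 231.00 mm²), so the edge portions inside another operand are dropped and the merged outline is re-measured after clipping — boundary = 93.00 mm; the cube at (4.5, 2) is present — its section is the full 22.5×18 rectangle (perimeter 81.00 mm); Taking the first minus the rest: starting from that combined region, the 22.5×18 cube at (4.5, 2) partially overlaps it — only the 222.00 mm² overlap (of its 405.00 mm²) is removed, clipping the outline — boundary = 93.00 mm. So its perimeter = 93.00 mm. Layer 90 (z = 27): the cube is absent (z outside [0, 18.5]); the cube at (4.5, 10) is absent (z outside [2, 26.5]); the 11.5×25 cube at (4, 5) contributes its full rectangle (perimeter 73.00 mm); the cube at (0, 2) does not reach this height (z outside [11.5, 24]); Combining (union): only the 11.5×25 cube at (4, 5) is present, so the union is just that shape — boundary = 73.00 mm; the 22.5×18 cube at (4.5, 2) contributes its full rectangle (perimeter 81.00 mm); After the difference (first − rest): starting from the result so far, the 22.5×18 cube at (4.5, 2) partially overlaps it — only the 165.00 mm² overlap (of its 405.00 mm²) is removed, clipping the outline — boundary = 73.00 mm. So its perimeter = 73.00 mm. Layer 79 is larger (93.00 vs 73.00 mm).

layer 79 (z = 23.7 mm)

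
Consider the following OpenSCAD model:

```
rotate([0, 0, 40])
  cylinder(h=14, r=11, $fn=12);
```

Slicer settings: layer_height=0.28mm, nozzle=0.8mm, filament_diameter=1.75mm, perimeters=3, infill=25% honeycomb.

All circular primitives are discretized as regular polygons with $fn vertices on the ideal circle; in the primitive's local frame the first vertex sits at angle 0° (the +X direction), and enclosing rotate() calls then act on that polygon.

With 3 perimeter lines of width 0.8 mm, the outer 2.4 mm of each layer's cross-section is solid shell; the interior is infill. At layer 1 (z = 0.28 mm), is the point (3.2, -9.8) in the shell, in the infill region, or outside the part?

shell

At z = 0.28 mm: the r=11 cylinder gives a regular 12-gon of circumradius 11 (constant along its height); (whole slice rotated 40° about Z — lengths, areas and connectivity unchanged). Overall, the cross-section is a single solid region. Undo the 40° rotation: the query point maps to (-3.848, -9.564) in the un-rotated model frame. The nearest boundary edge runs (-5.50, -9.53)→(-0.00, -11.00); distance from the point to it = 0.39 mm. The point is inside the cross-section, 0.39 mm from the nearest boundary — within the 2.4 mm shell band (3 × 0.8).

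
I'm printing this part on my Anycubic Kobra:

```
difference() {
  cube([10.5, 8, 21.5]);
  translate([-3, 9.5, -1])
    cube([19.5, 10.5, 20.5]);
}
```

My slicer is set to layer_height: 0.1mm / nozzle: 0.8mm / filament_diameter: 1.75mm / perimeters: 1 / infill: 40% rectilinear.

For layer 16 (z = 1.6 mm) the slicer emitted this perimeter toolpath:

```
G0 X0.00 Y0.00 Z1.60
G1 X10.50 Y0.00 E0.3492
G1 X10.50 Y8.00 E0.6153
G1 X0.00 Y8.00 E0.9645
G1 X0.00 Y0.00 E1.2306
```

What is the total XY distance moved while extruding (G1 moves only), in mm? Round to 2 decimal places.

Sum the Euclidean lengths of each G1 segment: total = 37.00 mm.

37.00 mm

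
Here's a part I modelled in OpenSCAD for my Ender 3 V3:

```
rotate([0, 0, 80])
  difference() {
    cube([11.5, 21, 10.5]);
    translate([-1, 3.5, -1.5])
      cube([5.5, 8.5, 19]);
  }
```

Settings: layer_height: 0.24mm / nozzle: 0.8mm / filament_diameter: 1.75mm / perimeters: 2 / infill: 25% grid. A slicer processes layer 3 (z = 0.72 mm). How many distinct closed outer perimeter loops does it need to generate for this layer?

At z = 0.72 mm: the 11.5×21 cube contributes its full rectangle; the cube at (-1, 3.5) is present — its section is the full 5.5×8.5 rectangle; Subtracting the remaining from the first: starting from the 11.5×21 cube, the 5.5×8.5 cube at (-1, 3.5) partially overlaps it — only the 38.25 mm² overlap (of its 46.75 mm²) is removed, clipping the outline — 1 connected region; (rotated 80° about Z; rotation is an isometry so areas/perimeters/island counts are preserved). The result has 1 disconnected region.

1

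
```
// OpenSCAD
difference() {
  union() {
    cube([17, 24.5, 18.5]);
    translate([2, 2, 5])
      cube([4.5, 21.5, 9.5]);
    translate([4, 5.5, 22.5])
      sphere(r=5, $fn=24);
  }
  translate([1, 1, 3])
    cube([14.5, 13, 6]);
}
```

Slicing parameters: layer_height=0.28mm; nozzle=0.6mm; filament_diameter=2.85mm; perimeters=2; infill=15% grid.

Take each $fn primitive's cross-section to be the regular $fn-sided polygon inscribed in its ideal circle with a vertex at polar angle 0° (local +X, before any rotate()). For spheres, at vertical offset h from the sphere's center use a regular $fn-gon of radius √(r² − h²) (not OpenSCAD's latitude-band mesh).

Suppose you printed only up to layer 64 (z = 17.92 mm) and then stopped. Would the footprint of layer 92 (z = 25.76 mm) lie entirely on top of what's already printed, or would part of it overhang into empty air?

entirely on top

Compare the two slices. At z = 17.92: the 17×24.5 cube contributes its full rectangle (area 416.50 mm²); the cube at (2, 2) is absent (z outside [5, 14.5]); the r=5 sphere at (4, 5.5) slices to a regular 24-gon of circumradius 2.006 (√(r²−h²) with h=4.58 from center) (area = (24/2)·2.006²·sin(360°/24) = 12.50 mm²); Merging all regions: the r=5 sphere at (4, 5.5) lies entirely inside the 17×24.5 cube, so the union is just the 17×24.5 cube — area = 416.50 mm²; the cube at (1, 1) is not intersected at this z (z outside [3, 9]); Taking the first minus the rest: none of the subtracted shapes is present at this height, so that combined region is unchanged — area = 416.50 mm². At z = 25.76: the cube is absent (z outside [0, 18.5]); the cube at (2, 2) is not intersected at this z (z outside [5, 14.5]); the r=5 sphere at (4, 5.5) slices to a regular 24-gon of circumradius 3.791 (√(r²−h²) with h=3.26 from center) (area = (24/2)·3.791²·sin(360°/24) = 44.64 mm²); Merging all regions: only the r=5 sphere at (4, 5.5) is present, so the union is just that shape — area = 44.64 mm²; the cube at (1, 1) is not intersected at this z (z outside [3, 9]); Subtracting the remaining from the first: none of the subtracted shapes is present at this height, so the result so far is unchanged — area = 44.64 mm². Checking containment: the cross-section at z = 25.76 is a subset of the cross-section at z = 17.92.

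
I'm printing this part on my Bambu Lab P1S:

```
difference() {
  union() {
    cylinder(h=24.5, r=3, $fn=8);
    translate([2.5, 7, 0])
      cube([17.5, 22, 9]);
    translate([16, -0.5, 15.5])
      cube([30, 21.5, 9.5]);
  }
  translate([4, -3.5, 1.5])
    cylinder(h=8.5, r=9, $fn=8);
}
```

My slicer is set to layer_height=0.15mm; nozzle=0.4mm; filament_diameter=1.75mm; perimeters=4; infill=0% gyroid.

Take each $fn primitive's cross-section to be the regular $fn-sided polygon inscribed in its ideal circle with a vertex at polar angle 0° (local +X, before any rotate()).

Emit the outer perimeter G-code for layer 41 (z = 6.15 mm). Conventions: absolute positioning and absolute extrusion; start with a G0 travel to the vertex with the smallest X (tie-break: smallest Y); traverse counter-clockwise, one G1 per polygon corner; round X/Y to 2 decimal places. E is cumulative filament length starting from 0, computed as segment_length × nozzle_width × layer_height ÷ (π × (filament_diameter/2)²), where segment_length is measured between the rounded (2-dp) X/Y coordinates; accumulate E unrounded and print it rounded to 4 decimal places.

G0 X2.50 Y7.00 Z6.15
G1 X20.00 Y7.00 E0.4365
G1 X20.00 Y29.00 E0.9853
G1 X2.50 Y29.00 E1.4219
G1 X2.50 Y7.00 E1.9707

At z = 6.15 mm: the r=3 cylinder gives a regular 8-gon of circumradius 3 (constant along its height); the 17.5×22 cube at (2.5, 7) contributes its full rectangle; the cube at (16, -0.5) is not intersected at this z (z outside [15.5, 25]); Taking the union: the 2 present regions are separate (no shared area or edge), so areas and boundary lengths simply add and each stays a separate island — 2 connected regions; the cylinder at (4, -3.5): section is a regular 8-gon, circumradius r=9; Taking the first minus the rest: starting from the result so far, the r=9 cylinder at (4, -3.5) partially overlaps it — only the 25.46 mm² overlap (of its 229.10 mm²) is removed, clipping the outline — 1 connected region. The outline is a single polygon with 4 vertices. Extrusion per mm of travel: 0.4 × 0.15 / (π × 0.875²) = 0.024945. Accumulating E over each segment gives final E = 1.9707.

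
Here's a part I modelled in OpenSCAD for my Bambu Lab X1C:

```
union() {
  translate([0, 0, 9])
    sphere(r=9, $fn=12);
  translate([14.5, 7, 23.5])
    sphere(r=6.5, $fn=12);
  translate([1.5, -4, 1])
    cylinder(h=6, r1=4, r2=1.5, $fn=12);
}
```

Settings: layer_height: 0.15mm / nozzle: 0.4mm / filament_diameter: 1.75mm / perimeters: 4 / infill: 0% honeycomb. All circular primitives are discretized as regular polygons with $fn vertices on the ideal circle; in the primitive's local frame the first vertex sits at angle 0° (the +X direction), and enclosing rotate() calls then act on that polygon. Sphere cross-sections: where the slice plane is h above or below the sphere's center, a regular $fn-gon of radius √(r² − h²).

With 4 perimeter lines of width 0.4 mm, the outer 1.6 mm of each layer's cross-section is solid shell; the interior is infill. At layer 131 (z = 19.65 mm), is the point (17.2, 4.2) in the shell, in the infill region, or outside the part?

shell

At z = 19.65 mm: the sphere is not intersected at this z (|z−center|=10.650 > r=9); the r=6.5 sphere at (14.5, 7) slices to a regular 12-gon of circumradius 5.237 (√(r²−h²) with h=3.85 from center); the cone at (1.5, -4) does not reach this height (z outside [1, 7]); Combining (union): only the r=6.5 sphere at (14.5, 7) is present, so the union is just that shape — 1 connected region. Overall, the cross-section is a single solid region. The nearest boundary edge runs (17.12, 2.46)→(19.04, 4.38); distance from the point to it = 1.17 mm. The point is inside the cross-section, 1.17 mm from the nearest boundary — within the 1.6 mm shell band (4 × 0.4).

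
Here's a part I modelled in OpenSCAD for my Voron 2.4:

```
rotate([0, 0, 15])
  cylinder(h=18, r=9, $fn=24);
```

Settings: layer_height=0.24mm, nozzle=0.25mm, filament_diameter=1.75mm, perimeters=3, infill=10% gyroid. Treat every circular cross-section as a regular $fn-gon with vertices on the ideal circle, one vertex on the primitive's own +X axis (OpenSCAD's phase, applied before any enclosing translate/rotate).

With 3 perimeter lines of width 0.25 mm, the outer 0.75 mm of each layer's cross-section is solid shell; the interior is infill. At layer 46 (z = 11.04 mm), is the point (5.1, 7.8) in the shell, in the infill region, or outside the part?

outside

At z = 11.04 mm: the cylinder: section is a regular 24-gon, circumradius r=9; (rotated 15° about Z; rotation is an isometry so areas/perimeters/island counts are preserved). Overall, the cross-section is a single solid region. Undo the 15° rotation: the query point maps to (6.945, 6.214) in the un-rotated model frame. The nearest boundary edge runs (7.79, 4.50)→(6.36, 6.36); distance from the point to it = 0.37 mm. The point is not inside any of the regions above, so it lies outside the cross-section (0.37 mm from the nearest boundary).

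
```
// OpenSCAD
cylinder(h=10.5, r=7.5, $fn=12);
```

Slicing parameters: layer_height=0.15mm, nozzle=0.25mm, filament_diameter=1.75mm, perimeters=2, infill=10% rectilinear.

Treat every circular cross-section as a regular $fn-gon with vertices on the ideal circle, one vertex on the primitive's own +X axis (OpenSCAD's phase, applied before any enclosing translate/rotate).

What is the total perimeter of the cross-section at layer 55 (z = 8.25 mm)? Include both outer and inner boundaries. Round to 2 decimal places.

At z = 8.25 mm: the r=7.5 cylinder gives a regular 12-gon of circumradius 7.5 (constant along its height) (perimeter = 2·12·7.500·sin(180°/12) = 46.59 mm). Overall, the cross-section is a single solid region. Total boundary length (outer) = 46.59 mm.

46.59 mm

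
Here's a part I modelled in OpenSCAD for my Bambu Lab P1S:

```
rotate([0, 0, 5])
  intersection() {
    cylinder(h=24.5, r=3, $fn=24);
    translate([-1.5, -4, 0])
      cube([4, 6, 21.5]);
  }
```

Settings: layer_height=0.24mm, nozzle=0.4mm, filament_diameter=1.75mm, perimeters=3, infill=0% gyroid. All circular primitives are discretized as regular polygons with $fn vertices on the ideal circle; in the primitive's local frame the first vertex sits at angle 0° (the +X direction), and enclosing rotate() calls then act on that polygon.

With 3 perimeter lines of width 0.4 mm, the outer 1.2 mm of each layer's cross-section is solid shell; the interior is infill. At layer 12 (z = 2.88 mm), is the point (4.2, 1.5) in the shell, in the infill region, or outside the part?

At z = 2.88 mm: the r=3 cylinder gives a regular 24-gon of circumradius 3 (constant along its height); the cube at (-1.5, -4) is present — its section is the full 4×6 rectangle; Taking the intersection: the 4×6 cube at (-1.5, -4) partially overlaps the r=3 cylinder; clipping to the common part keeps 18.68 mm² — 1 connected region; (rotated 5° about Z; rotation is an isometry so areas/perimeters/island counts are preserved). Overall, the cross-section is a single solid region. Undo the 5° rotation: the query point maps to (4.315, 1.128) in the un-rotated model frame. The nearest boundary edge runs (2.50, 1.63)→(2.50, -1.63); distance from the point to it = 1.81 mm. The point is not inside any of the regions above, so it lies outside the cross-section (1.81 mm from the nearest boundary).

outside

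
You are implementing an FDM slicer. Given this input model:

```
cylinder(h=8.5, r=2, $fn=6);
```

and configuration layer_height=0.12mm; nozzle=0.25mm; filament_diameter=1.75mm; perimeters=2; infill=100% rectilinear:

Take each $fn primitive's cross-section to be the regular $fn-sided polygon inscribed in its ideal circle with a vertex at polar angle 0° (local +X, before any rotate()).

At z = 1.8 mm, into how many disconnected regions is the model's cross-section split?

At z = 1.8 mm: the r=2 cylinder contributes a regular 6-gon of circumradius 2. The result has 1 disconnected region.

1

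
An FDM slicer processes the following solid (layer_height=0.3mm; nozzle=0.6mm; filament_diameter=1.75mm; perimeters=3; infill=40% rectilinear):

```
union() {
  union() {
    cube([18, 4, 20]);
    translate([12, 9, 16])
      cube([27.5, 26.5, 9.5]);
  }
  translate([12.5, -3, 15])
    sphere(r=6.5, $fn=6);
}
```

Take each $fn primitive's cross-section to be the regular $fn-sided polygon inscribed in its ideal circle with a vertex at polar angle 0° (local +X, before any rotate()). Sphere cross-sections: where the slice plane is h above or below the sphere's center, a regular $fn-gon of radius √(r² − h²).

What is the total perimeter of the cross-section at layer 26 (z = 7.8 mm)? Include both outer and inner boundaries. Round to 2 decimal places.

44.00 mm

At z = 7.8 mm: the cube (footprint 18×4) is included at this height (perimeter 44.00 mm); the cube at (12, 9) is not intersected at this z (z outside [16, 25.5]); Merging all regions: only the 18×4 cube is present, so the union is just that shape — boundary = 44.00 mm; the sphere at (12.5, -3) does not reach this height (|z−center|=7.200 > r=6.5); Combining (union): only that combined region is present, so the union is just that shape — boundary = 44.00 mm. Overall, the cross-section is a single solid region. Total boundary length (outer) = 44.00 mm.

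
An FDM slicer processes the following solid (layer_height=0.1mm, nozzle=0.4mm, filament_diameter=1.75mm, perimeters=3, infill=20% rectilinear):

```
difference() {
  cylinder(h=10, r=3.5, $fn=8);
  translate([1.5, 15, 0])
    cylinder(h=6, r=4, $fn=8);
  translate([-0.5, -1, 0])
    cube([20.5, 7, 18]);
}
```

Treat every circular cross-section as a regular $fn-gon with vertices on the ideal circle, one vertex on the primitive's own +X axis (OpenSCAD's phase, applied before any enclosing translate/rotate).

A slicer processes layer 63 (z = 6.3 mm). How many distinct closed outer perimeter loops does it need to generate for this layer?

1

At z = 6.3 mm: the r=3.5 cylinder gives a regular 8-gon of circumradius 3.5 (constant along its height); the cylinder at (1.5, 15) is absent (z outside [0, 6]); the cube at (-0.5, -1) is present — its section is the full 20.5×7 rectangle; Taking the first minus the rest: starting from the r=3.5 cylinder, the 20.5×7 cube at (-0.5, -1) partially overlaps it — only the 14.15 mm² overlap (of its 143.50 mm²) is removed, clipping the outline — 1 connected region. The result has 1 disconnected region.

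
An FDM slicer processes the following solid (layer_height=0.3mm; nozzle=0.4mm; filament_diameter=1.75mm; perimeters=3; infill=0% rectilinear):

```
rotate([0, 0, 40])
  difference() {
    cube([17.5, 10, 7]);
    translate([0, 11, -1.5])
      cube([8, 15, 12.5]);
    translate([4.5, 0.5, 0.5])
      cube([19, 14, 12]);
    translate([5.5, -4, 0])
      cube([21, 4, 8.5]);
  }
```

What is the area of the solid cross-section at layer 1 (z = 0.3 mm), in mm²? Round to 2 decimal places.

175.00 mm²

At z = 0.3 mm: the cube is present — its section is the full 17.5×10 rectangle (area 175.00 mm²); the cube at (0, 11) is present — its section is the full 8×15 rectangle (area 120.00 mm²); the cube at (4.5, 0.5) is absent (z outside [0.5, 12.5]); the 21×4 cube at (5.5, -4) contributes its full rectangle (area 84.00 mm²); Subtracting the remaining from the first: starting from the 17.5×10 cube (175.00 mm²), the 8×15 cube at (0, 11) misses the remaining region (no effect); the 21×4 cube at (5.5, -4) misses the remaining region (no effect) — area = 175.00 mm²; (whole slice rotated 40° about Z — lengths, areas and connectivity unchanged). Overall, the cross-section is a single solid region. Net area = 175.00 mm².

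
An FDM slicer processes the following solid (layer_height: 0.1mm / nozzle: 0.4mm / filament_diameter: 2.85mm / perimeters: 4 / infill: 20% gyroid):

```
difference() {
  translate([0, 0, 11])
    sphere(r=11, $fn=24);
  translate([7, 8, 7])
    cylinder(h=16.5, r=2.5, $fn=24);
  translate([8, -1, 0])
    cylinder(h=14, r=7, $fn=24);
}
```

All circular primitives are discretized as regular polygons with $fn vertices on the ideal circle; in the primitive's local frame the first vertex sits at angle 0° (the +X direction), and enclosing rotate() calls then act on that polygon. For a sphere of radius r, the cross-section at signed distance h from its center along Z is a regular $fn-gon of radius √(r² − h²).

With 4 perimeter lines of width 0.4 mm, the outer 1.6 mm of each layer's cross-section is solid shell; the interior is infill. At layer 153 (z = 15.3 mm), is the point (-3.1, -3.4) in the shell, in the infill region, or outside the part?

At z = 15.3 mm: the r=11 sphere contributes a regular 24-gon of circumradius √(11²−4.3²) = 10.125; the r=2.5 cylinder at (7, 8) gives a regular 24-gon of circumradius 2.5 (constant along its height); the cylinder at (8, -1) is not intersected at this z (z outside [0, 14]); After the difference (first − rest): starting from the r=11 sphere, the r=2.5 cylinder at (7, 8) partially overlaps it — only the 6.48 mm² overlap (of its 19.41 mm²) is removed, clipping the outline — 1 connected region. Overall, the cross-section is a single solid region. The nearest boundary edge runs (-5.06, -8.77)→(-7.16, -7.16); distance from the point to it = 5.45 mm. The point is inside the cross-section and 5.45 mm from the nearest boundary — more than the 1.6 mm shell width (4 × 0.4), so it's in the infill interior.

infill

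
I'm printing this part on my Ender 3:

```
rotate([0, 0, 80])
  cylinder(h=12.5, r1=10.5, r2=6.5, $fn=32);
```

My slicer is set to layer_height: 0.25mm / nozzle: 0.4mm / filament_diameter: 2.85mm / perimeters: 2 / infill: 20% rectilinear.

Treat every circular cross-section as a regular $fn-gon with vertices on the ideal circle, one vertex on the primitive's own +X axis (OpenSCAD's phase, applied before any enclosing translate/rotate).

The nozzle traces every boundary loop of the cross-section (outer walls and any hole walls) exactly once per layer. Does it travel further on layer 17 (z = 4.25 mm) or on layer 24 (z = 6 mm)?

Layer 17 (z = 4.25): the cone (r1=10.5→r2=6.5) has section circumradius 9.140 here — a regular 32-gon (perimeter = 2·32·9.140·sin(180°/32) = 57.34 mm); (whole slice rotated 80° about Z — lengths, areas and connectivity unchanged). So its perimeter = 57.34 mm. Layer 24 (z = 6): the cone (r1=10.5→r2=6.5) has section circumradius 8.580 here — a regular 32-gon (perimeter = 2·32·8.580·sin(180°/32) = 53.82 mm); (rotated 80° about Z; rotation is an isometry so areas/perimeters/island counts are preserved). So its perimeter = 53.82 mm. Layer 17 is larger (57.34 vs 53.82 mm).

layer 17 (z = 4.25 mm)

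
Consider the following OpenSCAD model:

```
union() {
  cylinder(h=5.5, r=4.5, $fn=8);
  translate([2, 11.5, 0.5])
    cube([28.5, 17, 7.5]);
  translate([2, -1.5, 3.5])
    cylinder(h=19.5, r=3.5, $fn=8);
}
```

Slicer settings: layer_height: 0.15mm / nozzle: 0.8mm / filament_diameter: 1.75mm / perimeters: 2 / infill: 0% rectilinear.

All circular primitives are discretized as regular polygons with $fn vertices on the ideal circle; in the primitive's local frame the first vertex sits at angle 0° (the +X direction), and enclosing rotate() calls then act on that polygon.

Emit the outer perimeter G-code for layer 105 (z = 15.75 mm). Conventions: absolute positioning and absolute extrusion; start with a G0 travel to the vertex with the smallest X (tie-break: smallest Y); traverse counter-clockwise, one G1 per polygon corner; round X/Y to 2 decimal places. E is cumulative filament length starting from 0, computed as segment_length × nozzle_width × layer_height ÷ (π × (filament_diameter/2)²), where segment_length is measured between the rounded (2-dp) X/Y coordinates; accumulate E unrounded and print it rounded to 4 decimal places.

At z = 15.75 mm: the cylinder is absent (z outside [0, 5.5]); the cube at (2, 11.5) is absent (z outside [0.5, 8]); the r=3.5 cylinder at (2, -1.5) contributes a regular 8-gon of circumradius 3.5; Taking the union: only the r=3.5 cylinder at (2, -1.5) is present, so the union is just that shape — 1 connected region. The outline is a single polygon with 8 vertices. Extrusion per mm of travel: 0.8 × 0.15 / (π × 0.875²) = 0.049890. Accumulating E over each segment gives final E = 1.0681.

G0 X-1.50 Y-1.50 Z15.75
G1 X-0.47 Y-3.97 E0.1335
G1 X2.00 Y-5.00 E0.2670
G1 X4.47 Y-3.97 E0.4005
G1 X5.50 Y-1.50 E0.5341
G1 X4.47 Y0.97 E0.6676
G1 X2.00 Y2.00 E0.8011
G1 X-0.47 Y0.97 E0.9346
G1 X-1.50 Y-1.50 E1.0681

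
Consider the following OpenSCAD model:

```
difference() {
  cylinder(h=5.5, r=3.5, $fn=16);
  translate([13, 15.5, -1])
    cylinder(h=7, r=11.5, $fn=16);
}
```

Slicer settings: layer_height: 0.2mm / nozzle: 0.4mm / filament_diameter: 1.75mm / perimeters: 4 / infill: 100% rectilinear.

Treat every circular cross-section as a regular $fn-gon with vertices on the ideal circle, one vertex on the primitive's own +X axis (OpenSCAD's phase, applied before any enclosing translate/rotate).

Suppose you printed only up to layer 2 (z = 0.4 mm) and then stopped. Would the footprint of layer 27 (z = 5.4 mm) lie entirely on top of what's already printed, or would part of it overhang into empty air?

Compare the two slices. At z = 0.4: the r=3.5 cylinder contributes a regular 16-gon of circumradius 3.5 (area = (16/2)·3.500²·sin(360°/16) = 37.50 mm²); the r=11.5 cylinder at (13, 15.5) contributes a regular 16-gon of circumradius 11.5 (area = (16/2)·11.500²·sin(360°/16) = 404.88 mm²); Taking the first minus the rest: starting from the r=3.5 cylinder (37.50 mm²), the r=11.5 cylinder at (13, 15.5) misses the remaining region (no effect) — area = 37.50 mm². At z = 5.4: the r=3.5 cylinder contributes a regular 16-gon of circumradius 3.5 (area = (16/2)·3.500²·sin(360°/16) = 37.50 mm²); the r=11.5 cylinder at (13, 15.5) gives a regular 16-gon of circumradius 11.5 (constant along its height) (area = (16/2)·11.500²·sin(360°/16) = 404.88 mm²); After the difference (first − rest): starting from the r=3.5 cylinder (37.50 mm²), the r=11.5 cylinder at (13, 15.5) misses the remaining region (no effect) — area = 37.50 mm². Checking containment: the cross-section at z = 5.4 is a subset of the cross-section at z = 0.4.

entirely on top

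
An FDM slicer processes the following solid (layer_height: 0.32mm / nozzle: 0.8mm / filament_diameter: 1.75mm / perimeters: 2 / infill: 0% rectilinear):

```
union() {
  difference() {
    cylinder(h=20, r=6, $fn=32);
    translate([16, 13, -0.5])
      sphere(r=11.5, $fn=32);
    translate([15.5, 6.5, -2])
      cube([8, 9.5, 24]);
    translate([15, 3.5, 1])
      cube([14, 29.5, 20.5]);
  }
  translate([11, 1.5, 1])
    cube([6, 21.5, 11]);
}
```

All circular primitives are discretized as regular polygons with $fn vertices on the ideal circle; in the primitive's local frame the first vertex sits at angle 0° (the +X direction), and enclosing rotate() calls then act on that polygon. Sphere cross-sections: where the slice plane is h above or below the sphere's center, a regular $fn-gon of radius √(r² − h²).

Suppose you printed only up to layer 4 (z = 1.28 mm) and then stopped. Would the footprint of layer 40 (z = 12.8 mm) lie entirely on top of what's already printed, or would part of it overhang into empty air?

entirely on top

Compare the two slices. At z = 1.28: the r=6 cylinder gives a regular 32-gon of circumradius 6 (constant along its height) (area = (32/2)·6.000²·sin(360°/32) = 112.37 mm²); the r=11.5 sphere at (16, 13) slices to a regular 32-gon of circumradius 11.361 (√(r²−h²) with h=1.78 from center) (area = (32/2)·11.361²·sin(360°/32) = 402.92 mm²); the cube at (15.5, 6.5) is present — its section is the full 8×9.5 rectangle (area 76.00 mm²); the cube at (15, 3.5) is present — its section is the full 14×29.5 rectangle (area 413.00 mm²); Subtracting the remaining from the first: starting from the r=6 cylinder (112.37 mm²), the r=11.5 sphere at (16, 13) misses the remaining region (no effect); the 8×9.5 cube at (15.5, 6.5) misses the remaining region (no effect); the 14×29.5 cube at (15, 3.5) misses the remaining region (no effect) — area = 112.37 mm²; the 6×21.5 cube at (11, 1.5) contributes its full rectangle (area 129.00 mm²); Taking the union: the 2 present regions are separate (no shared area or edge), so areas and boundary lengths simply add and each stays a separate island — area = 241.37 mm². At z = 12.8: the cylinder: section is a regular 32-gon, circumradius r=6 (area = (32/2)·6.000²·sin(360°/32) = 112.37 mm²); the sphere at (16, 13) does not reach this height (|z−center|=13.300 > r=11.5); the 8×9.5 cube at (15.5, 6.5) contributes its full rectangle (area 76.00 mm²); the 14×29.5 cube at (15, 3.5) contributes its full rectangle (area 413.00 mm²); Taking the first minus the rest: starting from the r=6 cylinder (112.37 mm²), the 8×9.5 cube at (15.5, 6.5) misses the remaining region (no effect); the 14×29.5 cube at (15, 3.5) misses the remaining region (no effect) — area = 112.37 mm²; the cube at (11, 1.5) does not reach this height (z outside [1, 12]); Merging all regions: only that combined region is present, so the union is just that shape — area = 112.37 mm². Checking containment: the cross-section at z = 12.8 is a subset of the cross-section at z = 1.28.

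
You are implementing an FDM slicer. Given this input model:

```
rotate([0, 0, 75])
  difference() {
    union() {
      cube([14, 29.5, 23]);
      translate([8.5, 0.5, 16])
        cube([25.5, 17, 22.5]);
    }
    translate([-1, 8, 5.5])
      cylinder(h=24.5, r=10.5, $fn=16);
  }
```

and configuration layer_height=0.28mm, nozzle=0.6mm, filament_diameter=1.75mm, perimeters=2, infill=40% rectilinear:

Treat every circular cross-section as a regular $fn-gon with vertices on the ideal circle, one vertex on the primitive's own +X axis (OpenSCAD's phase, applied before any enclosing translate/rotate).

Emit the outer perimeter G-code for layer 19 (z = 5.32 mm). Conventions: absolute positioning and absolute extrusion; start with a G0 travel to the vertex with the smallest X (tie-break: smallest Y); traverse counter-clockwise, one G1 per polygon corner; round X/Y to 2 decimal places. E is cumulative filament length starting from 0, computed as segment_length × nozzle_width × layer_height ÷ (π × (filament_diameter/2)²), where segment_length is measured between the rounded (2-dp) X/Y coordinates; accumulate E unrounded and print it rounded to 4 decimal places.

At z = 5.32 mm: the cube (footprint 14×29.5) is included at this height; the cube at (8.5, 0.5) does not reach this height (z outside [16, 38.5]); Merging all regions: only the 14×29.5 cube is present, so the union is just that shape — 1 connected region; the cylinder at (-1, 8) is not intersected at this z (z outside [5.5, 30]); Taking the first minus the rest: none of the subtracted shapes is present at this height, so that combined region is unchanged — 1 connected region; (whole slice rotated 75° about Z — lengths, areas and connectivity unchanged). The outline is a single polygon with 4 vertices. Extrusion per mm of travel: 0.6 × 0.28 / (π × 0.875²) = 0.069846. Accumulating E over each segment gives final E = 6.0756.

G0 X-28.49 Y7.64 Z5.32
G1 X0.00 Y0.00 E2.0602
G1 X3.62 Y13.52 E3.0378
G1 X-24.87 Y21.16 E5.0980
G1 X-28.49 Y7.64 E6.0756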